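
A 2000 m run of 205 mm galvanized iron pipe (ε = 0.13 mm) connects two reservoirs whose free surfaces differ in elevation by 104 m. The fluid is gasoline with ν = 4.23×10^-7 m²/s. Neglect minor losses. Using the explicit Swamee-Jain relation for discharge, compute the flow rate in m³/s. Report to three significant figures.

Q ≈ 0.113 m³/s

Swamee-Jain (Type II): Q = -0.965·√(gD⁵h_f/L)·ln[ε/(3.7D) + √(3.17ν²L/(gD³h_f))]
√(gD⁵h_f/L) = √(9.81·0.205⁵·104/2000) = 0.01359
ε/(3.7D) = 1.71×10^-4; √(3.17ν²L/(gD³h_f)) = 1.14×10^-5
Q = -0.965·0.01359·ln(1.828×10^-4) = 0.1129 m³/s
Check: V = 3.42 m/s, Re = 1.66×10^6, f = 0.01796, h_f = 104 m ≈ 104 m ✓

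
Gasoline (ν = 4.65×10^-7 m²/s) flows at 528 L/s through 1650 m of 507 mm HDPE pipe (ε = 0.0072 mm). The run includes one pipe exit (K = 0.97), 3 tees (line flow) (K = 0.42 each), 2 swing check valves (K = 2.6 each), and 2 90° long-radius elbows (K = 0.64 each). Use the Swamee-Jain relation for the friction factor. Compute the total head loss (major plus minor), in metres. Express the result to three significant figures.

H_L ≈ 14.9 m

V = 4Q/(πD²) = 2.615 m/s; V²/2g = 0.3486 m
Re = 2.85×10^6, ε/D = 1.42×10^-5 → f = 0.01043 (Swamee-Jain)
Major: h_f = f(L/D)·V²/2g = 0.01043·3254·0.3486 = 11.84 m
Minor: ΣK = 8.71; h_m = ΣK·V²/2g = 3.037 m
Total H_L = 11.84 + 3.037 = 14.87 m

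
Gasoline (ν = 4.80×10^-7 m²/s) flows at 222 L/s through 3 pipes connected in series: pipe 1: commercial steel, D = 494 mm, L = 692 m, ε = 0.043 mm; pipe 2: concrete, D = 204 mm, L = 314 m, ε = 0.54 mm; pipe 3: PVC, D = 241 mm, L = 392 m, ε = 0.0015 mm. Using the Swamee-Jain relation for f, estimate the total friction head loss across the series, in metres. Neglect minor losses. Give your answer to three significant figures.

H ≈ 113 m

Pipe 1: V = 1.158 m/s, Re = 1.19×10^6, ε/D = 8.70×10^-5, f = 0.01311, h_1 = f(L/D)V²/2g = 1.256 m
Pipe 2: V = 6.792 m/s, Re = 2.89×10^6, ε/D = 0.00265, f = 0.02535, h_2 = f(L/D)V²/2g = 91.76 m
Pipe 3: V = 4.867 m/s, Re = 2.44×10^6, ε/D = 6.22×10^-6, f = 0.01031, h_3 = f(L/D)V²/2g = 20.24 m
Series → Q common, losses add: H = Σh = 113.3 m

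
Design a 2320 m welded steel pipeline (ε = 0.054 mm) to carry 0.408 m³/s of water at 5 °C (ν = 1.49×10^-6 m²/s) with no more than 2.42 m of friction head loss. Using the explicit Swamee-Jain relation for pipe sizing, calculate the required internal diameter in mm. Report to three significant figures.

D ≈ 723 mm

Swamee-Jain (Type III): D = 0.66·[ε^1.25·(LQ²/(gh_f))^4.75 + ν·Q^9.4·(L/(gh_f))^5.2]^0.04
LQ²/(gh_f) = 16.27; L/(gh_f) = 97.72
Term 1 = ε^1.25·(…)^4.75 = 2.63; Term 2 = ν·Q^9.4·(…)^5.2 = 7.27
D = 0.66·(2.63 + 7.27)^0.04 = 0.7234 m = 723 mm
Check: V = 0.993 m/s, Re = 4.82×10^5, f = 0.01423, h_f = 2.29 m ≈ 2.42 m ✓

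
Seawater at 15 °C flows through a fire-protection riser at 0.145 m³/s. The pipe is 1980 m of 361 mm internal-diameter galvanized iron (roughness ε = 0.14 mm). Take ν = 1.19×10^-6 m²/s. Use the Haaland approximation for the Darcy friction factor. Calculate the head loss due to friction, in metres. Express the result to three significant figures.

h_f ≈ 9.52 m

V = 4Q/(πD²) = 4·0.145/(π·0.361²) = 1.417 m/s
Re = VD/ν = 1.417·0.361/1.19×10^-6 = 4.30×10^5 → turbulent
ε/D = 0.14/361 = 3.88×10^-4
Haaland: f = 0.01697
h_f = f(L/D)V²/(2g) = 0.01697·(1980/0.361)·1.417²/(2·9.81) = 9.519 m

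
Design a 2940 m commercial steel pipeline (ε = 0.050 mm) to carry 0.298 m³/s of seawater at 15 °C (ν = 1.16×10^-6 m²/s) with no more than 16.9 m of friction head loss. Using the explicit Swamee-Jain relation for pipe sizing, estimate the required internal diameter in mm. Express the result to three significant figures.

Swamee-Jain (Type III): D = 0.66·[ε^1.25·(LQ²/(gh_f))^4.75 + ν·Q^9.4·(L/(gh_f))^5.2]^0.04
LQ²/(gh_f) = 1.575; L/(gh_f) = 17.73
Term 1 = ε^1.25·(…)^4.75 = 3.64×10^-5; Term 2 = ν·Q^9.4·(…)^5.2 = 4.13×10^-5
D = 0.66·(3.64×10^-5 + 4.13×10^-5)^0.04 = 0.4520 m = 452 mm
Check: V = 1.86 m/s, Re = 7.24×10^5, f = 0.01405, h_f = 16.1 m ≈ 16.9 m ✓

D ≈ 452 mm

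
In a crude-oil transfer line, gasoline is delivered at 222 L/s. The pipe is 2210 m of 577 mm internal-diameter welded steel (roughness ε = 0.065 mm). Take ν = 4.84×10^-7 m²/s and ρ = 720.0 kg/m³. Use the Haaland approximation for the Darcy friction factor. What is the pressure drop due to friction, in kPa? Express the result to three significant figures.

V = 4Q/(πD²) = 4·0.222/(π·0.577²) = 0.8490 m/s
Re = VD/ν = 0.8490·0.577/4.84×10^-7 = 1.01×10^6 → turbulent
ε/D = 0.065/577 = 1.13×10^-4
Haaland: f = 0.01350
h_f = f(L/D)V²/(2g) = 0.01350·(2210/0.577)·0.8490²/(2·9.81) = 1.899 m
Δp = ρg·h_f = 720.0·9.81·1.899 = 13.41 kPa

Δp ≈ 13.4 kPa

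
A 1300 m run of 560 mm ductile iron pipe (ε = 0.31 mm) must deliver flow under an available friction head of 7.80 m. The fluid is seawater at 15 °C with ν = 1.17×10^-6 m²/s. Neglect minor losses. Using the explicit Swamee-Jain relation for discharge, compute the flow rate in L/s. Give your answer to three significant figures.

Q ≈ 477 L/s

Swamee-Jain (Type II): Q = -0.965·√(gD⁵h_f/L)·ln[ε/(3.7D) + √(3.17ν²L/(gD³h_f))]
√(gD⁵h_f/L) = √(9.81·0.560⁵·7.80/1300) = 0.05694
ε/(3.7D) = 1.50×10^-4; √(3.17ν²L/(gD³h_f)) = 2.05×10^-5
Q = -0.965·0.05694·ln(1.701×10^-4) = 0.4769 m³/s
Check: V = 1.94 m/s, Re = 9.27×10^5, f = 0.01769, h_f = 7.85 m ≈ 7.80 m ✓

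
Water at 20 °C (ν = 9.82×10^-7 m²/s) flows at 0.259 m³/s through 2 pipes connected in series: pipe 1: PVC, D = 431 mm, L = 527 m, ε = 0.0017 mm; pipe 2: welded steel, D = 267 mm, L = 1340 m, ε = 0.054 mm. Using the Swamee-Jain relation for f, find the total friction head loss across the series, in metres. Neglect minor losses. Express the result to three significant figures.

Pipe 1: V = 1.775 m/s, Re = 7.79×10^5, ε/D = 3.94×10^-6, f = 0.01220, h_1 = f(L/D)V²/2g = 2.395 m
Pipe 2: V = 4.626 m/s, Re = 1.26×10^6, ε/D = 2.02×10^-4, f = 0.01462, h_2 = f(L/D)V²/2g = 80.02 m
Series → Q common, losses add: H = Σh = 82.42 m

H ≈ 82.4 m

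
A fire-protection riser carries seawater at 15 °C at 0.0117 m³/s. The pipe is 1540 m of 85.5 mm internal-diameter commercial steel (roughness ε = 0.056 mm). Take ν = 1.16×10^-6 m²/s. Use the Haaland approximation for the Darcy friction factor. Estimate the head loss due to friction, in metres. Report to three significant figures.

V = 4Q/(πD²) = 4·0.0117/(π·0.0855²) = 2.038 m/s
Re = VD/ν = 2.038·0.0855/1.16×10^-6 = 1.50×10^5 → turbulent
ε/D = 0.056/85.5 = 6.55×10^-4
Haaland: f = 0.01987
h_f = f(L/D)V²/(2g) = 0.01987·(1540/0.0855)·2.038²/(2·9.81) = 75.73 m

h_f ≈ 75.7 m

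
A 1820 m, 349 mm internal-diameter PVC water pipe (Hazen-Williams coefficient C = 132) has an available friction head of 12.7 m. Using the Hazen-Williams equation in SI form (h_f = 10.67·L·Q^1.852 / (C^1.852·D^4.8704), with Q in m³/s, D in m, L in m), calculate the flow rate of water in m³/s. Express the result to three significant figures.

Q ≈ 0.158 m³/s

Rearranging: Q = [h_f·C^1.852·D^4.8704 / (10.67·L)]^(1/1.852)
Q = [12.7·132^1.852·0.349^4.8704 / (10.67·1820)]^0.540 = 0.1581 m³/s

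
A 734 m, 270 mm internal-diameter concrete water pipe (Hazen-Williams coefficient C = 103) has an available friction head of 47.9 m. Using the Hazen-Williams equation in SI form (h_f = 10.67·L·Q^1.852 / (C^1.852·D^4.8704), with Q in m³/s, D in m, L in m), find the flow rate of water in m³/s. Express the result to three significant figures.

Rearranging: Q = [h_f·C^1.852·D^4.8704 / (10.67·L)]^(1/1.852)
Q = [47.9·103^1.852·0.270^4.8704 / (10.67·734)]^0.540 = 0.2100 m³/s

Q ≈ 0.210 m³/s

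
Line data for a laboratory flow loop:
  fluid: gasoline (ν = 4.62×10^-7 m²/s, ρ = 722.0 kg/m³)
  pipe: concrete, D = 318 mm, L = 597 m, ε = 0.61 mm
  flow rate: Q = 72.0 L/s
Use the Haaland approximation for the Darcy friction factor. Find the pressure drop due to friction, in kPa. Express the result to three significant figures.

V = 4Q/(πD²) = 4·0.0720/(π·0.318²) = 0.9065 m/s
Re = VD/ν = 0.9065·0.318/4.62×10^-7 = 6.24×10^5 → turbulent
ε/D = 0.61/318 = 0.00192
Haaland: f = 0.02348
h_f = f(L/D)V²/(2g) = 0.02348·(597/0.318)·0.9065²/(2·9.81) = 1.846 m
Δp = ρg·h_f = 722.0·9.81·1.846 = 13.08 kPa

Δp ≈ 13.1 kPa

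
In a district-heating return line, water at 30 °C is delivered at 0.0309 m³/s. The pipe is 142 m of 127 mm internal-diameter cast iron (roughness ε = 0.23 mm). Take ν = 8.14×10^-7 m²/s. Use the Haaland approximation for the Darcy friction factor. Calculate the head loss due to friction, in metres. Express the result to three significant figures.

h_f ≈ 7.90 m

V = 4Q/(πD²) = 4·0.0309/(π·0.127²) = 2.439 m/s
Re = VD/ν = 2.439·0.127/8.14×10^-7 = 3.81×10^5 → turbulent
ε/D = 0.23/127 = 0.00181
Haaland: f = 0.02331
h_f = f(L/D)V²/(2g) = 0.02331·(142/0.127)·2.439²/(2·9.81) = 7.904 m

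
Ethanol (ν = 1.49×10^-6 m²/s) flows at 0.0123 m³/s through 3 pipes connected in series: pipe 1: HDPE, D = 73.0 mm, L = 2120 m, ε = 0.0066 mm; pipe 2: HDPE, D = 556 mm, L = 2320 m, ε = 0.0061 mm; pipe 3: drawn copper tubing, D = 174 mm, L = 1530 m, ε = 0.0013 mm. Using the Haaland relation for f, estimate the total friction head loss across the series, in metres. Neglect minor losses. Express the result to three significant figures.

H ≈ 220 m

Pipe 1: V = 2.939 m/s, Re = 1.44×10^5, ε/D = 9.04×10^-5, f = 0.01704, h_1 = f(L/D)V²/2g = 217.9 m
Pipe 2: V = 0.05066 m/s, Re = 1.89×10^4, ε/D = 1.10×10^-5, f = 0.02613, h_2 = f(L/D)V²/2g = 0.01426 m
Pipe 3: V = 0.5173 m/s, Re = 6.04×10^4, ε/D = 7.47×10^-6, f = 0.01988, h_3 = f(L/D)V²/2g = 2.384 m
Series → Q common, losses add: H = Σh = 220.3 m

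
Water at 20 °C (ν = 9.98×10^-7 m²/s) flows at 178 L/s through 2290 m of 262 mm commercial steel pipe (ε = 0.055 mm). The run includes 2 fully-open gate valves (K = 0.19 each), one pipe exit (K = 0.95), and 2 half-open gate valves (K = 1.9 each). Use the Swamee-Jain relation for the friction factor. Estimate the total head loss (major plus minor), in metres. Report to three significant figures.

H_L ≈ 75.7 m

V = 4Q/(πD²) = 3.302 m/s; V²/2g = 0.5556 m
Re = 8.67×10^5, ε/D = 2.10×10^-4 → f = 0.01500 (Swamee-Jain)
Major: h_f = f(L/D)·V²/2g = 0.01500·8740·0.5556 = 72.85 m
Minor: ΣK = 5.13; h_m = ΣK·V²/2g = 2.850 m
Total H_L = 72.85 + 2.850 = 75.70 m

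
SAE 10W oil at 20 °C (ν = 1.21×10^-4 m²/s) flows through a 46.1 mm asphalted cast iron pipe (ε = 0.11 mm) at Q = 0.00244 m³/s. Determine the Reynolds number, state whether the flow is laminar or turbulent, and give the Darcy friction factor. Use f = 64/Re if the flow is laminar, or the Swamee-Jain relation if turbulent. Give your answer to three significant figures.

V = 4Q/(πD²) = 1.462 m/s
Re = VD/ν = 1.462·0.0461/1.21×10^-4 = 557
Re < 2300 → laminar → f = 64/Re = 0.1149

Re ≈ 557; laminar; f = 64/Re ≈ 0.115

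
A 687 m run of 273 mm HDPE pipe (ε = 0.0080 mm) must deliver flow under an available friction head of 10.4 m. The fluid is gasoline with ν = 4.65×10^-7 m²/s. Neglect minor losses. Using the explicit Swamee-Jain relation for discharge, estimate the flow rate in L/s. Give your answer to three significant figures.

Q ≈ 155 L/s

Swamee-Jain (Type II): Q = -0.965·√(gD⁵h_f/L)·ln[ε/(3.7D) + √(3.17ν²L/(gD³h_f))]
√(gD⁵h_f/L) = √(9.81·0.273⁵·10.4/687) = 0.01501
ε/(3.7D) = 7.92×10^-6; √(3.17ν²L/(gD³h_f)) = 1.51×10^-5
Q = -0.965·0.01501·ln(2.298×10^-5) = 0.1547 m³/s
Check: V = 2.64 m/s, Re = 1.55×10^6, f = 0.01165, h_f = 10.4 m ≈ 10.4 m ✓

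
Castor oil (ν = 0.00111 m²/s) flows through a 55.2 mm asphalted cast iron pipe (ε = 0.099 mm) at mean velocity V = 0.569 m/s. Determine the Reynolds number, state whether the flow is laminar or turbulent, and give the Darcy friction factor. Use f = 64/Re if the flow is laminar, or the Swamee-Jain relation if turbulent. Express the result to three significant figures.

Re ≈ 28.3; laminar; f = 64/Re ≈ 2.26

Re = VD/ν = 0.5690·0.0552/0.00111 = 28.3
Re < 2300 → laminar → f = 64/Re = 2.262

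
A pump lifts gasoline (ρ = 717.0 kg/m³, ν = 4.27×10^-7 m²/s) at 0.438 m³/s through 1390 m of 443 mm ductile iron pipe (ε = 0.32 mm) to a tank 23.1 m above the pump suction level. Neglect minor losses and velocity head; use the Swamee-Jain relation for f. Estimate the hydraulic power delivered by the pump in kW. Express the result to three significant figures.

V = 4Q/(πD²) = 2.842 m/s; Re = 2.95×10^6; ε/D = 7.22×10^-4; f = 0.01835
h_f = f(L/D)V²/2g = 23.70 m
Total head H = z + h_f = 23.1 + 23.70 = 46.80 m
P_hyd = ρgQH = 717.0·9.81·0.438·46.80 = 144.2 kW

P_hyd ≈ 144 kW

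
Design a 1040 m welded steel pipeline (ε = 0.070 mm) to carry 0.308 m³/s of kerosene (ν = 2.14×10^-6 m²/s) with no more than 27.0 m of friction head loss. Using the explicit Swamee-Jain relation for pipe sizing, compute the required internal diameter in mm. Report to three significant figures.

D ≈ 346 mm

Swamee-Jain (Type III): D = 0.66·[ε^1.25·(LQ²/(gh_f))^4.75 + ν·Q^9.4·(L/(gh_f))^5.2]^0.04
LQ²/(gh_f) = 0.3725; L/(gh_f) = 3.926
Term 1 = ε^1.25·(…)^4.75 = 5.88×10^-8; Term 2 = ν·Q^9.4·(…)^5.2 = 4.09×10^-8
D = 0.66·(5.88×10^-8 + 4.09×10^-8)^0.04 = 0.3463 m = 346 mm
Check: V = 3.27 m/s, Re = 5.29×10^5, f = 0.01546, h_f = 25.3 m ≈ 27.0 m ✓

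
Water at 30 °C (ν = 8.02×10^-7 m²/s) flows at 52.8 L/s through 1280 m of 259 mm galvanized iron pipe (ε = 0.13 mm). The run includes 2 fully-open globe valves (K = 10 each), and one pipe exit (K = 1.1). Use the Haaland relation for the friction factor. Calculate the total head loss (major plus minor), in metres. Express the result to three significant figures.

H_L ≈ 5.63 m

V = 4Q/(πD²) = 1.002 m/s; V²/2g = 0.05119 m
Re = 3.24×10^5, ε/D = 5.02×10^-4 → f = 0.01800 (Haaland)
Major: h_f = f(L/D)·V²/2g = 0.01800·4942·0.05119 = 4.553 m
Minor: ΣK = 21.1; h_m = ΣK·V²/2g = 1.080 m
Total H_L = 4.553 + 1.080 = 5.633 m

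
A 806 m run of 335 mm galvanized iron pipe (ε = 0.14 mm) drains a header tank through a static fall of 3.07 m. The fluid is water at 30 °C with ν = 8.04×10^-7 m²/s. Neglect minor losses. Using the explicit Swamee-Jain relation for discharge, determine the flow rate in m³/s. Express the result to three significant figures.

Swamee-Jain (Type II): Q = -0.965·√(gD⁵h_f/L)·ln[ε/(3.7D) + √(3.17ν²L/(gD³h_f))]
√(gD⁵h_f/L) = √(9.81·0.335⁵·3.07/806) = 0.01256
ε/(3.7D) = 1.13×10^-4; √(3.17ν²L/(gD³h_f)) = 3.82×10^-5
Q = -0.965·0.01256·ln(1.511×10^-4) = 0.1066 m³/s
Check: V = 1.21 m/s, Re = 5.04×10^5, f = 0.01723, h_f = 3.09 m ≈ 3.07 m ✓

Q ≈ 0.107 m³/s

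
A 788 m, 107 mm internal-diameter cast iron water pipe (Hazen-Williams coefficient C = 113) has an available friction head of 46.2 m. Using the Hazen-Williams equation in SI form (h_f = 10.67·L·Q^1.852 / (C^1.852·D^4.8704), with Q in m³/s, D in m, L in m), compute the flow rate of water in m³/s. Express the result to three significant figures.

Rearranging: Q = [h_f·C^1.852·D^4.8704 / (10.67·L)]^(1/1.852)
Q = [46.2·113^1.852·0.107^4.8704 / (10.67·788)]^0.540 = 0.01906 m³/s

Q ≈ 0.0191 m³/s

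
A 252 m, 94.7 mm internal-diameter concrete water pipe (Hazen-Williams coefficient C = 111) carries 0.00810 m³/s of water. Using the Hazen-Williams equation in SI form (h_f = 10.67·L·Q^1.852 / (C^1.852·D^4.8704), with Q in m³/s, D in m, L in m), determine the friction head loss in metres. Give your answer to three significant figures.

h_f ≈ 5.67 m

h_f = 10.67·252·0.00810^1.852 / (111^1.852·0.0947^4.8704) = 5.672 m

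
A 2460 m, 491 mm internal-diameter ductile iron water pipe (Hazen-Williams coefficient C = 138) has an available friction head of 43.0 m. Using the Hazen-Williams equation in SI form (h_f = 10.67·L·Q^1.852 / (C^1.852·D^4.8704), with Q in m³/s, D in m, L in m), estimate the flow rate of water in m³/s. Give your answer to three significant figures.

Q ≈ 0.666 m³/s

Rearranging: Q = [h_f·C^1.852·D^4.8704 / (10.67·L)]^(1/1.852)
Q = [43.0·138^1.852·0.491^4.8704 / (10.67·2460)]^0.540 = 0.6658 m³/s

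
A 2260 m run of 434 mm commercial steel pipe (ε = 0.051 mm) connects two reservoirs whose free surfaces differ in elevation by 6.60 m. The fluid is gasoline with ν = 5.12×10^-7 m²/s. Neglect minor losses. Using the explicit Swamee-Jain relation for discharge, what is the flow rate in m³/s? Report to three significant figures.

Swamee-Jain (Type II): Q = -0.965·√(gD⁵h_f/L)·ln[ε/(3.7D) + √(3.17ν²L/(gD³h_f))]
√(gD⁵h_f/L) = √(9.81·0.434⁵·6.60/2260) = 0.02100
ε/(3.7D) = 3.18×10^-5; √(3.17ν²L/(gD³h_f)) = 1.88×10^-5
Q = -0.965·0.02100·ln(5.060×10^-5) = 0.2005 m³/s
Check: V = 1.36 m/s, Re = 1.15×10^6, f = 0.01362, h_f = 6.64 m ≈ 6.60 m ✓

Q ≈ 0.200 m³/s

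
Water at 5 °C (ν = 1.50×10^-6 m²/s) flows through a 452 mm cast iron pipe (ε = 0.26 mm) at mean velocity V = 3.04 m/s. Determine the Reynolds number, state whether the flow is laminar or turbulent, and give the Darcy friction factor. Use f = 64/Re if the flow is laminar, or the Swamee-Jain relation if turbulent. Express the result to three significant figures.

Re = VD/ν = 3.040·0.452/1.50×10^-6 = 9.16×10^5
Re > 4000 → turbulent; ε/D = 5.75×10^-4
Swamee-Jain: f = 0.01783

Re ≈ 9.16×10^5; turbulent; f ≈ 0.0178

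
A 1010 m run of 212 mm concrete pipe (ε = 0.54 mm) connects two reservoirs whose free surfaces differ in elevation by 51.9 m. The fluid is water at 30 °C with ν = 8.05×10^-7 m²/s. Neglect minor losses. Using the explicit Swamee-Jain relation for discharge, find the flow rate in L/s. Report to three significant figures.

Q ≈ 103 L/s

Swamee-Jain (Type II): Q = -0.965·√(gD⁵h_f/L)·ln[ε/(3.7D) + √(3.17ν²L/(gD³h_f))]
√(gD⁵h_f/L) = √(9.81·0.212⁵·51.9/1010) = 0.01469
ε/(3.7D) = 6.88×10^-4; √(3.17ν²L/(gD³h_f)) = 2.07×10^-5
Q = -0.965·0.01469·ln(7.091×10^-4) = 0.1028 m³/s
Check: V = 2.91 m/s, Re = 7.67×10^5, f = 0.02529, h_f = 52.1 m ≈ 51.9 m ✓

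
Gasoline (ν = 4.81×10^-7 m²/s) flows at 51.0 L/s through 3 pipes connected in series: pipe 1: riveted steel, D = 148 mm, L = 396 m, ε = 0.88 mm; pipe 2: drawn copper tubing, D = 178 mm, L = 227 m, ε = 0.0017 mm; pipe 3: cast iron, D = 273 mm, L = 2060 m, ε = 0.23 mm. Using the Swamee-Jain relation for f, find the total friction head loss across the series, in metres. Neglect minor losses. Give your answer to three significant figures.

Pipe 1: V = 2.965 m/s, Re = 9.12×10^5, ε/D = 0.00595, f = 0.03218, h_1 = f(L/D)V²/2g = 38.57 m
Pipe 2: V = 2.049 m/s, Re = 7.58×10^5, ε/D = 9.55×10^-6, f = 0.01237, h_2 = f(L/D)V²/2g = 3.376 m
Pipe 3: V = 0.8713 m/s, Re = 4.95×10^5, ε/D = 8.42×10^-4, f = 0.01964, h_3 = f(L/D)V²/2g = 5.735 m
Series → Q common, losses add: H = Σh = 47.68 m

H ≈ 47.7 m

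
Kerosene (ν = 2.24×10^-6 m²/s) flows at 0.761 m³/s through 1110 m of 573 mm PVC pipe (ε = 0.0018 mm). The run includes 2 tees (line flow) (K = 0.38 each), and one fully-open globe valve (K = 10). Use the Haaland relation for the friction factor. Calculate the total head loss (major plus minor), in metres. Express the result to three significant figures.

V = 4Q/(πD²) = 2.951 m/s; V²/2g = 0.4439 m
Re = 7.55×10^5, ε/D = 3.14×10^-6 → f = 0.01220 (Haaland)
Major: h_f = f(L/D)·V²/2g = 0.01220·1937·0.4439 = 10.49 m
Minor: ΣK = 10.8; h_m = ΣK·V²/2g = 4.776 m
Total H_L = 10.49 + 4.776 = 15.26 m

H_L ≈ 15.3 m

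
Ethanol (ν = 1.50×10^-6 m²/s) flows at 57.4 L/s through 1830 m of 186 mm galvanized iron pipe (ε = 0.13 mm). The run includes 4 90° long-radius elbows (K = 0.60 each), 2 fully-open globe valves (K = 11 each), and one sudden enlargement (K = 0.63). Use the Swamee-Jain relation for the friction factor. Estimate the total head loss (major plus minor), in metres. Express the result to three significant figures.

H_L ≈ 49.4 m

V = 4Q/(πD²) = 2.112 m/s; V²/2g = 0.2275 m
Re = 2.62×10^5, ε/D = 6.99×10^-4 → f = 0.01955 (Swamee-Jain)
Major: h_f = f(L/D)·V²/2g = 0.01955·9839·0.2275 = 43.74 m
Minor: ΣK = 25.0; h_m = ΣK·V²/2g = 5.693 m
Total H_L = 43.74 + 5.693 = 49.43 m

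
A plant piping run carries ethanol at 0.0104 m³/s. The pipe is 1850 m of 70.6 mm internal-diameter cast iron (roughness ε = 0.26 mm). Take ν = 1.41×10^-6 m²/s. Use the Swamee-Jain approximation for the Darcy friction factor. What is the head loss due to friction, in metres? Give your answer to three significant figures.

V = 4Q/(πD²) = 4·0.0104/(π·0.0706²) = 2.657 m/s
Re = VD/ν = 2.657·0.0706/1.41×10^-6 = 1.33×10^5 → turbulent
ε/D = 0.26/70.6 = 0.00368
Swamee-Jain: f = 0.02883
h_f = f(L/D)V²/(2g) = 0.02883·(1850/0.0706)·2.657²/(2·9.81) = 271.8 m

h_f ≈ 272 m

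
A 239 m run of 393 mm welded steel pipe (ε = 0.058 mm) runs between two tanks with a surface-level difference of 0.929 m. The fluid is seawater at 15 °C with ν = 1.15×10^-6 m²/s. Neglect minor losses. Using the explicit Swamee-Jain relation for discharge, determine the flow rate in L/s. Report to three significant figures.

Q ≈ 172 L/s

Swamee-Jain (Type II): Q = -0.965·√(gD⁵h_f/L)·ln[ε/(3.7D) + √(3.17ν²L/(gD³h_f))]
√(gD⁵h_f/L) = √(9.81·0.393⁵·0.929/239) = 0.01891
ε/(3.7D) = 3.99×10^-5; √(3.17ν²L/(gD³h_f)) = 4.26×10^-5
Q = -0.965·0.01891·ln(8.245×10^-5) = 0.1716 m³/s
Check: V = 1.41 m/s, Re = 4.83×10^5, f = 0.01504, h_f = 0.933 m ≈ 0.929 m ✓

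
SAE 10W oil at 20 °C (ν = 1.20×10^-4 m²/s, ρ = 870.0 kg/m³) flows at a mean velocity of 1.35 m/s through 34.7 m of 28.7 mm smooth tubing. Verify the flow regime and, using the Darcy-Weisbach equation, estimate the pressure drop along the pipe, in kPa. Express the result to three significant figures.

Re = VD/ν = 1.35·0.02870/1.20×10^-4 = 323 → laminar (Re < 2300)
f = 64/Re = 0.1982
h_f = f(L/D)V²/(2g) = 0.1982·(34.7/0.02870)·1.35²/(2·9.81) = 22.26 m
Δp = ρg·h_f = 870.0·9.81·22.26 = 190.0 kPa

Δp ≈ 190 kPa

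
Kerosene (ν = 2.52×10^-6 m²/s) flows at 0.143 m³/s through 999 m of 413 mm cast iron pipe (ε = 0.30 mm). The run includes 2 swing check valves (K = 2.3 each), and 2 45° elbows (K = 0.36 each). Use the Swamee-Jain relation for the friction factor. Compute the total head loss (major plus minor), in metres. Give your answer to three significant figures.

H_L ≈ 3.15 m

V = 4Q/(πD²) = 1.067 m/s; V²/2g = 0.05808 m
Re = 1.75×10^5, ε/D = 7.26×10^-4 → f = 0.02024 (Swamee-Jain)
Major: h_f = f(L/D)·V²/2g = 0.02024·2419·0.05808 = 2.844 m
Minor: ΣK = 5.32; h_m = ΣK·V²/2g = 0.3090 m
Total H_L = 2.844 + 0.3090 = 3.153 m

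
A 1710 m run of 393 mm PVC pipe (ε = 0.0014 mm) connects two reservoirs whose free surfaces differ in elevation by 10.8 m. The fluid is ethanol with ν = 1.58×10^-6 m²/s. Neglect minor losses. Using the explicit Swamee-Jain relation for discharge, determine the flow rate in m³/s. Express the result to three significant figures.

Q ≈ 0.232 m³/s

Swamee-Jain (Type II): Q = -0.965·√(gD⁵h_f/L)·ln[ε/(3.7D) + √(3.17ν²L/(gD³h_f))]
√(gD⁵h_f/L) = √(9.81·0.393⁵·10.8/1710) = 0.02410
ε/(3.7D) = 9.63×10^-7; √(3.17ν²L/(gD³h_f)) = 4.59×10^-5
Q = -0.965·0.02410·ln(4.683×10^-5) = 0.2318 m³/s
Check: V = 1.91 m/s, Re = 4.75×10^5, f = 0.01327, h_f = 10.7 m ≈ 10.8 m ✓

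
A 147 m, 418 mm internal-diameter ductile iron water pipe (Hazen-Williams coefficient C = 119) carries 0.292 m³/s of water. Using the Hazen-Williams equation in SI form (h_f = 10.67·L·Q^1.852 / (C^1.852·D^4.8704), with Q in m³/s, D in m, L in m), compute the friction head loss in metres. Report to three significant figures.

h_f = 10.67·147·0.292^1.852 / (119^1.852·0.418^4.8704) = 1.609 m

h_f ≈ 1.61 m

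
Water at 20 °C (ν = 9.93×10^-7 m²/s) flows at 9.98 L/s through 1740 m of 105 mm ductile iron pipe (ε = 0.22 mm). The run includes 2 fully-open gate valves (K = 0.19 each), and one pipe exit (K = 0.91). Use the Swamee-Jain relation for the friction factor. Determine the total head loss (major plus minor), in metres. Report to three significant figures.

H_L ≈ 28.5 m

V = 4Q/(πD²) = 1.153 m/s; V²/2g = 0.06771 m
Re = 1.22×10^5, ε/D = 0.00210 → f = 0.02530 (Swamee-Jain)
Major: h_f = f(L/D)·V²/2g = 0.02530·16571·0.06771 = 28.38 m
Minor: ΣK = 1.29; h_m = ΣK·V²/2g = 0.08734 m
Total H_L = 28.38 + 0.08734 = 28.47 m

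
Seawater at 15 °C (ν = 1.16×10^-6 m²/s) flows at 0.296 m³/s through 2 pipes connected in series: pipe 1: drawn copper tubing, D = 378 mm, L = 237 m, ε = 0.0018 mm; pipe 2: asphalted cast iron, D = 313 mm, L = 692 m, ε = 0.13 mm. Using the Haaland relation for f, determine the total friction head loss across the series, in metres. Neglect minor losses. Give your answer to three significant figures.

Pipe 1: V = 2.638 m/s, Re = 8.60×10^5, ε/D = 4.76×10^-6, f = 0.01196, h_1 = f(L/D)V²/2g = 2.659 m
Pipe 2: V = 3.847 m/s, Re = 1.04×10^6, ε/D = 4.15×10^-4, f = 0.01654, h_2 = f(L/D)V²/2g = 27.59 m
Series → Q common, losses add: H = Σh = 30.25 m

H ≈ 30.2 m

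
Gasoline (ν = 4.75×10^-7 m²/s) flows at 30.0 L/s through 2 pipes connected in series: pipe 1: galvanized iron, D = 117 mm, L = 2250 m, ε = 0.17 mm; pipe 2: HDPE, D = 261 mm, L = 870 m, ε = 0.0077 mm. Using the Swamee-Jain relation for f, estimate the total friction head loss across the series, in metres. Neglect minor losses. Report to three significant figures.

H ≈ 169 m

Pipe 1: V = 2.790 m/s, Re = 6.87×10^5, ε/D = 0.00145, f = 0.02199, h_1 = f(L/D)V²/2g = 167.8 m
Pipe 2: V = 0.5607 m/s, Re = 3.08×10^5, ε/D = 2.95×10^-5, f = 0.01465, h_2 = f(L/D)V²/2g = 0.7824 m
Series → Q common, losses add: H = Σh = 168.6 m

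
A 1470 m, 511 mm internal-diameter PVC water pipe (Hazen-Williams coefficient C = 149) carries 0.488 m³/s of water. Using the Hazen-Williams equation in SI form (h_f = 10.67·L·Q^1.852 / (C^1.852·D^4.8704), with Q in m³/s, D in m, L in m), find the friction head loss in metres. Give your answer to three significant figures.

h_f ≈ 10.3 m

h_f = 10.67·1470·0.488^1.852 / (149^1.852·0.511^4.8704) = 10.32 m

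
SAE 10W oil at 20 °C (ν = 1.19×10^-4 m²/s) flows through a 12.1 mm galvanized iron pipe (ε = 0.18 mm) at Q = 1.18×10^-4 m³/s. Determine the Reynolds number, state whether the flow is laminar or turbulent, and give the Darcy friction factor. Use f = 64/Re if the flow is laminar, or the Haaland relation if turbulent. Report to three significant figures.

Re ≈ 104; laminar; f = 64/Re ≈ 0.613

V = 4Q/(πD²) = 1.026 m/s
Re = VD/ν = 1.026·0.0121/1.19×10^-4 = 104
Re < 2300 → laminar → f = 64/Re = 0.6134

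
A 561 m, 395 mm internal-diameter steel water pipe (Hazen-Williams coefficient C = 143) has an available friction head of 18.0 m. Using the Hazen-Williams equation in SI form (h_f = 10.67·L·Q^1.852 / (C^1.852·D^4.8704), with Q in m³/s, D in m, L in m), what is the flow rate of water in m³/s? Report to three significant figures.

Q ≈ 0.540 m³/s

Rearranging: Q = [h_f·C^1.852·D^4.8704 / (10.67·L)]^(1/1.852)
Q = [18.0·143^1.852·0.395^4.8704 / (10.67·561)]^0.540 = 0.5405 m³/s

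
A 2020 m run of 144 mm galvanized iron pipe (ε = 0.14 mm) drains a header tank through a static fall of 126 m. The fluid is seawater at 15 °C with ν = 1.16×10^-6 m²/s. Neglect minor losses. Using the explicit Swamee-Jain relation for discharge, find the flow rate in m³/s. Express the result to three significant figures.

Swamee-Jain (Type II): Q = -0.965·√(gD⁵h_f/L)·ln[ε/(3.7D) + √(3.17ν²L/(gD³h_f))]
√(gD⁵h_f/L) = √(9.81·0.144⁵·126/2020) = 0.006155
ε/(3.7D) = 2.63×10^-4; √(3.17ν²L/(gD³h_f)) = 4.83×10^-5
Q = -0.965·0.006155·ln(3.111×10^-4) = 0.04797 m³/s
Check: V = 2.95 m/s, Re = 3.66×10^5, f = 0.02046, h_f = 127 m ≈ 126 m ✓

Q ≈ 0.0480 m³/s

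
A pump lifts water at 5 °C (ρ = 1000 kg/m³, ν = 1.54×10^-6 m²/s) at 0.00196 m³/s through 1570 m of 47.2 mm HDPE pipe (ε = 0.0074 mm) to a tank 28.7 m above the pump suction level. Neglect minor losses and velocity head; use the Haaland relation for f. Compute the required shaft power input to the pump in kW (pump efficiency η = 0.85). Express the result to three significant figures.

V = 4Q/(πD²) = 1.120 m/s; Re = 3.43×10^4; ε/D = 1.57×10^-4; f = 0.02295
h_f = f(L/D)V²/2g = 48.81 m
Total head H = z + h_f = 28.7 + 48.81 = 77.51 m
P_hyd = ρgQH = 1000·9.81·0.00196·77.51 = 1.490 kW
P_shaft = P_hyd/η = 1.490/0.85 = 1.753 kW

P_shaft ≈ 1.75 kW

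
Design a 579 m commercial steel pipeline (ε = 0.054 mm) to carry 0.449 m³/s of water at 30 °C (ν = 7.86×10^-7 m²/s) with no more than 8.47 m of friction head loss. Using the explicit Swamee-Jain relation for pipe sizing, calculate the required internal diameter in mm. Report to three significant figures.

Swamee-Jain (Type III): D = 0.66·[ε^1.25·(LQ²/(gh_f))^4.75 + ν·Q^9.4·(L/(gh_f))^5.2]^0.04
LQ²/(gh_f) = 1.405; L/(gh_f) = 6.968
Term 1 = ε^1.25·(…)^4.75 = 2.33×10^-5; Term 2 = ν·Q^9.4·(…)^5.2 = 1.03×10^-5
D = 0.66·(2.33×10^-5 + 1.03×10^-5)^0.04 = 0.4371 m = 437 mm
Check: V = 2.99 m/s, Re = 1.66×10^6, f = 0.01339, h_f = 8.10 m ≈ 8.47 m ✓

D ≈ 437 mm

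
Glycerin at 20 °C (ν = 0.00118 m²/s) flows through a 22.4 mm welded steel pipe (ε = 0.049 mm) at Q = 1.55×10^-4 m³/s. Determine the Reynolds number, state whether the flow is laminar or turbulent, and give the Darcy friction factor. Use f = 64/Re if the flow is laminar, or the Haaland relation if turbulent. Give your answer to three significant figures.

Re ≈ 7.47; laminar; f = 64/Re ≈ 8.57

V = 4Q/(πD²) = 0.3933 m/s
Re = VD/ν = 0.3933·0.0224/0.00118 = 7.47
Re < 2300 → laminar → f = 64/Re = 8.572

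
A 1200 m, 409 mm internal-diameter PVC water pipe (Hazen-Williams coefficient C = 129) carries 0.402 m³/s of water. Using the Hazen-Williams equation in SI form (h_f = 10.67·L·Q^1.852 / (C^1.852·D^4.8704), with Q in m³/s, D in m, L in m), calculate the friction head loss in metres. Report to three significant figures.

h_f ≈ 22.7 m

h_f = 10.67·1200·0.402^1.852 / (129^1.852·0.409^4.8704) = 22.73 m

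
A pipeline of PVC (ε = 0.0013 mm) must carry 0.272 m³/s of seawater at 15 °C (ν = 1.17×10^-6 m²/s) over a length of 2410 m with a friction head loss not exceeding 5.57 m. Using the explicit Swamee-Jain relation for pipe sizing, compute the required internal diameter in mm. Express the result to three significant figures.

Swamee-Jain (Type III): D = 0.66·[ε^1.25·(LQ²/(gh_f))^4.75 + ν·Q^9.4·(L/(gh_f))^5.2]^0.04
LQ²/(gh_f) = 3.263; L/(gh_f) = 44.11
Term 1 = ε^1.25·(…)^4.75 = 1.21×10^-5; Term 2 = ν·Q^9.4·(…)^5.2 = 0.00202
D = 0.66·(1.21×10^-5 + 0.00202)^0.04 = 0.5150 m = 515 mm
Check: V = 1.31 m/s, Re = 5.75×10^5, f = 0.01282, h_f = 5.21 m ≈ 5.57 m ✓

D ≈ 515 mm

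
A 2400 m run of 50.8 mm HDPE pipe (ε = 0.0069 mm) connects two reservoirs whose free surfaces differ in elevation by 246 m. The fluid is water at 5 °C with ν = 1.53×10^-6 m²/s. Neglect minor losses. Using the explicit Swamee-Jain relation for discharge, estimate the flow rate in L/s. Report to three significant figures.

Q ≈ 4.62 L/s

Swamee-Jain (Type II): Q = -0.965·√(gD⁵h_f/L)·ln[ε/(3.7D) + √(3.17ν²L/(gD³h_f))]
√(gD⁵h_f/L) = √(9.81·0.0508⁵·246/2400) = 5.833×10^-4
ε/(3.7D) = 3.67×10^-5; √(3.17ν²L/(gD³h_f)) = 2.37×10^-4
Q = -0.965·5.833×10^-4·ln(2.740×10^-4) = 0.004617 m³/s
Check: V = 2.28 m/s, Re = 7.56×10^4, f = 0.01963, h_f = 245 m ≈ 246 m ✓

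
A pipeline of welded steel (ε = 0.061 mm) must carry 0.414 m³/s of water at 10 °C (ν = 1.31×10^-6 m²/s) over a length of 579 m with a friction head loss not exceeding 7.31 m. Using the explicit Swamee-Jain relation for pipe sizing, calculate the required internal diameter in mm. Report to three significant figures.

D ≈ 441 mm

Swamee-Jain (Type III): D = 0.66·[ε^1.25·(LQ²/(gh_f))^4.75 + ν·Q^9.4·(L/(gh_f))^5.2]^0.04
LQ²/(gh_f) = 1.384; L/(gh_f) = 8.074
Term 1 = ε^1.25·(…)^4.75 = 2.52×10^-5; Term 2 = ν·Q^9.4·(…)^5.2 = 1.71×10^-5
D = 0.66·(2.52×10^-5 + 1.71×10^-5)^0.04 = 0.4412 m = 441 mm
Check: V = 2.71 m/s, Re = 9.12×10^5, f = 0.01413, h_f = 6.93 m ≈ 7.31 m ✓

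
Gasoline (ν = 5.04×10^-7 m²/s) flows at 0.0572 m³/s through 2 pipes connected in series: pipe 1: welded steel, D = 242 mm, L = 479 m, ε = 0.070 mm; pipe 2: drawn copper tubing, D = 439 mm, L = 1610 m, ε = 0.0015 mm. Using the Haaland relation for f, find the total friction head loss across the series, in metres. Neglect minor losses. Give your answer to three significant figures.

H ≈ 2.86 m

Pipe 1: V = 1.244 m/s, Re = 5.97×10^5, ε/D = 2.89×10^-4, f = 0.01589, h_1 = f(L/D)V²/2g = 2.479 m
Pipe 2: V = 0.3779 m/s, Re = 3.29×10^5, ε/D = 3.42×10^-6, f = 0.01413, h_2 = f(L/D)V²/2g = 0.3771 m
Series → Q common, losses add: H = Σh = 2.857 m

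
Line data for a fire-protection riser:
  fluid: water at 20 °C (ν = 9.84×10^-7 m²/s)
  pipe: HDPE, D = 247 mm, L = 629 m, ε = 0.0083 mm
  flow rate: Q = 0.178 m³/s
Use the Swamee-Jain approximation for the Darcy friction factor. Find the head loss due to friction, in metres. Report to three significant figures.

V = 4Q/(πD²) = 4·0.178/(π·0.247²) = 3.715 m/s
Re = VD/ν = 3.715·0.247/9.84×10^-7 = 9.32×10^5 → turbulent
ε/D = 0.0083/247 = 3.36×10^-5
Swamee-Jain: f = 0.01248
h_f = f(L/D)V²/(2g) = 0.01248·(629/0.247)·3.715²/(2·9.81) = 22.35 m

h_f ≈ 22.4 m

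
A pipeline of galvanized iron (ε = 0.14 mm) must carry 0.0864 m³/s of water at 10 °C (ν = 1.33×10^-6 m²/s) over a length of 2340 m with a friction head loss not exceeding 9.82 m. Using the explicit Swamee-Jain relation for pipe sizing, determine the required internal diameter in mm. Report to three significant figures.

D ≈ 311 mm

Swamee-Jain (Type III): D = 0.66·[ε^1.25·(LQ²/(gh_f))^4.75 + ν·Q^9.4·(L/(gh_f))^5.2]^0.04
LQ²/(gh_f) = 0.1813; L/(gh_f) = 24.29
Term 1 = ε^1.25·(…)^4.75 = 4.57×10^-9; Term 2 = ν·Q^9.4·(…)^5.2 = 2.14×10^-9
D = 0.66·(4.57×10^-9 + 2.14×10^-9)^0.04 = 0.3109 m = 311 mm
Check: V = 1.14 m/s, Re = 2.66×10^5, f = 0.01821, h_f = 9.04 m ≈ 9.82 m ✓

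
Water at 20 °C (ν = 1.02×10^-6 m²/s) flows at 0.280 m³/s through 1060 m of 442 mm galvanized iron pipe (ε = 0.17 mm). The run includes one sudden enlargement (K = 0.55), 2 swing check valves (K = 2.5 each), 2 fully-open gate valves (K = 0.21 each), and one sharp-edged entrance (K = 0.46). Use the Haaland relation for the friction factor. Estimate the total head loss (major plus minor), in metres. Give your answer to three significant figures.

V = 4Q/(πD²) = 1.825 m/s; V²/2g = 0.1697 m
Re = 7.91×10^5, ε/D = 3.85×10^-4 → f = 0.01645 (Haaland)
Major: h_f = f(L/D)·V²/2g = 0.01645·2398·0.1697 = 6.696 m
Minor: ΣK = 6.43; h_m = ΣK·V²/2g = 1.091 m
Total H_L = 6.696 + 1.091 = 7.788 m

H_L ≈ 7.79 m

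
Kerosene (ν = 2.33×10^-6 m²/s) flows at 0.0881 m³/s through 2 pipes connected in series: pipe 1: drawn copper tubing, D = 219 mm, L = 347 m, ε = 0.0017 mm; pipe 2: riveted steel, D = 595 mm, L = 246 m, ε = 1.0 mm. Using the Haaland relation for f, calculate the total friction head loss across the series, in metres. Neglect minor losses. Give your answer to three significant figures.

H ≈ 6.80 m

Pipe 1: V = 2.339 m/s, Re = 2.20×10^5, ε/D = 7.76×10^-6, f = 0.01527, h_1 = f(L/D)V²/2g = 6.744 m
Pipe 2: V = 0.3168 m/s, Re = 8.09×10^4, ε/D = 0.00168, f = 0.02445, h_2 = f(L/D)V²/2g = 0.05173 m
Series → Q common, losses add: H = Σh = 6.796 m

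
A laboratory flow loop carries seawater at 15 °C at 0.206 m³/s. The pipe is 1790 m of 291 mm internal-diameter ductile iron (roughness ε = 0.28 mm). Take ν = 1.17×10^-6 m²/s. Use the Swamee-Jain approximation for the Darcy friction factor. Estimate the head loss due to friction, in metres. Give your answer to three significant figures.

V = 4Q/(πD²) = 4·0.206/(π·0.291²) = 3.097 m/s
Re = VD/ν = 3.097·0.291/1.17×10^-6 = 7.70×10^5 → turbulent
ε/D = 0.28/291 = 9.62×10^-4
Swamee-Jain: f = 0.01996
h_f = f(L/D)V²/(2g) = 0.01996·(1790/0.291)·3.097²/(2·9.81) = 60.03 m

h_f ≈ 60.0 m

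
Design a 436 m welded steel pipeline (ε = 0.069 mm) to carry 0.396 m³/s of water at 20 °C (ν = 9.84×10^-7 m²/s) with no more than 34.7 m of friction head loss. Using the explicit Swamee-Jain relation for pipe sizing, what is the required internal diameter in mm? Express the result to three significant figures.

D ≈ 303 mm

Swamee-Jain (Type III): D = 0.66·[ε^1.25·(LQ²/(gh_f))^4.75 + ν·Q^9.4·(L/(gh_f))^5.2]^0.04
LQ²/(gh_f) = 0.2009; L/(gh_f) = 1.281
Term 1 = ε^1.25·(…)^4.75 = 3.07×10^-9; Term 2 = ν·Q^9.4·(…)^5.2 = 5.89×10^-10
D = 0.66·(3.07×10^-9 + 5.89×10^-10)^0.04 = 0.3034 m = 303 mm
Check: V = 5.48 m/s, Re = 1.69×10^6, f = 0.01472, h_f = 32.3 m ≈ 34.7 m ✓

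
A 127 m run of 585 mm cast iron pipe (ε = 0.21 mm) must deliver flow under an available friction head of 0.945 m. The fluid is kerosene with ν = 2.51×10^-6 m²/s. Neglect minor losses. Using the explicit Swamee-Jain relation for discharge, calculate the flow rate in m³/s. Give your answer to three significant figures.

Q ≈ 0.609 m³/s

Swamee-Jain (Type II): Q = -0.965·√(gD⁵h_f/L)·ln[ε/(3.7D) + √(3.17ν²L/(gD³h_f))]
√(gD⁵h_f/L) = √(9.81·0.585⁵·0.945/127) = 0.07072
ε/(3.7D) = 9.70×10^-5; √(3.17ν²L/(gD³h_f)) = 3.70×10^-5
Q = -0.965·0.07072·ln(1.340×10^-4) = 0.6086 m³/s
Check: V = 2.26 m/s, Re = 5.28×10^5, f = 0.01677, h_f = 0.951 m ≈ 0.945 m ✓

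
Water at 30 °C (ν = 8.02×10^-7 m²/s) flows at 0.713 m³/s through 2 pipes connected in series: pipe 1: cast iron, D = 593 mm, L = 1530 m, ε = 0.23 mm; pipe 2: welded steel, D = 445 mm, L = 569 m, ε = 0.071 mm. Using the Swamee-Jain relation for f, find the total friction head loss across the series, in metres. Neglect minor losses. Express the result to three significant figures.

H ≈ 32.9 m

Pipe 1: V = 2.582 m/s, Re = 1.91×10^6, ε/D = 3.88×10^-4, f = 0.01619, h_1 = f(L/D)V²/2g = 14.19 m
Pipe 2: V = 4.584 m/s, Re = 2.54×10^6, ε/D = 1.60×10^-4, f = 0.01367, h_2 = f(L/D)V²/2g = 18.73 m
Series → Q common, losses add: H = Σh = 32.92 m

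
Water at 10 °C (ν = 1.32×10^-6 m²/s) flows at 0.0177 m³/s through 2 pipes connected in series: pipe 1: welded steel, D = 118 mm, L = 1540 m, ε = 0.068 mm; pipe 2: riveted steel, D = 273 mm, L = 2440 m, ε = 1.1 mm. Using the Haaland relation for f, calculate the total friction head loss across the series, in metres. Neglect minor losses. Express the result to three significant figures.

H ≈ 35.4 m

Pipe 1: V = 1.619 m/s, Re = 1.45×10^5, ε/D = 5.76×10^-4, f = 0.01958, h_1 = f(L/D)V²/2g = 34.12 m
Pipe 2: V = 0.3024 m/s, Re = 6.25×10^4, ε/D = 0.00403, f = 0.03006, h_2 = f(L/D)V²/2g = 1.252 m
Series → Q common, losses add: H = Σh = 35.37 m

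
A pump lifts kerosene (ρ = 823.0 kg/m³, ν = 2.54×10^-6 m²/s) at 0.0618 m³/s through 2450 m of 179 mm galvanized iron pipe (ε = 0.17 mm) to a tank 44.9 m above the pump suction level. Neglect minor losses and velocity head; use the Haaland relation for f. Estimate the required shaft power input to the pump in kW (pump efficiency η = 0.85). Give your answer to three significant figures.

P_shaft ≈ 77.9 kW

V = 4Q/(πD²) = 2.456 m/s; Re = 1.73×10^5; ε/D = 9.50×10^-4; f = 0.02089
h_f = f(L/D)V²/2g = 87.88 m
Total head H = z + h_f = 44.9 + 87.88 = 132.8 m
P_hyd = ρgQH = 823.0·9.81·0.0618·132.8 = 66.25 kW
P_shaft = P_hyd/η = 66.25/0.85 = 77.94 kW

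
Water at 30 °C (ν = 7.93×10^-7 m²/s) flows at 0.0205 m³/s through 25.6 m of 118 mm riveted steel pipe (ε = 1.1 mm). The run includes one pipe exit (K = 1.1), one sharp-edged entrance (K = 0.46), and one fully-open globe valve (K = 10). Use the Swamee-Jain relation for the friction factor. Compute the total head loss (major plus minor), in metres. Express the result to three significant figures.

V = 4Q/(πD²) = 1.875 m/s; V²/2g = 0.1791 m
Re = 2.79×10^5, ε/D = 0.00932 → f = 0.03737 (Swamee-Jain)
Major: h_f = f(L/D)·V²/2g = 0.03737·216.9·0.1791 = 1.452 m
Minor: ΣK = 11.6; h_m = ΣK·V²/2g = 2.070 m
Total H_L = 1.452 + 2.070 = 3.523 m

H_L ≈ 3.52 m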